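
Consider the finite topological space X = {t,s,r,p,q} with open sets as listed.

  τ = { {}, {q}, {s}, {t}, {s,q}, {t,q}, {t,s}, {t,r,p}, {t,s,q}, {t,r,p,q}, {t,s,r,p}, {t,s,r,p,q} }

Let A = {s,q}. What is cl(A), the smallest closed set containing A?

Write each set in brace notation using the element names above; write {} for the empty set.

closure: X∖int(X∖A) = X∖{t,r,p} = {s,q}

{s,q}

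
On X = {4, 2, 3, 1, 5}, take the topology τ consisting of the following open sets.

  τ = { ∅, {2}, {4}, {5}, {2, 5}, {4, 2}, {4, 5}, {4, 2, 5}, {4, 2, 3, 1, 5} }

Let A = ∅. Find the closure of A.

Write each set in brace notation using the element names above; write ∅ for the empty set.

∅

cl via duality: int({4, 2, 3, 1, 5}) = {4, 2, 3, 1, 5}, so X∖{4, 2, 3, 1, 5} = ∅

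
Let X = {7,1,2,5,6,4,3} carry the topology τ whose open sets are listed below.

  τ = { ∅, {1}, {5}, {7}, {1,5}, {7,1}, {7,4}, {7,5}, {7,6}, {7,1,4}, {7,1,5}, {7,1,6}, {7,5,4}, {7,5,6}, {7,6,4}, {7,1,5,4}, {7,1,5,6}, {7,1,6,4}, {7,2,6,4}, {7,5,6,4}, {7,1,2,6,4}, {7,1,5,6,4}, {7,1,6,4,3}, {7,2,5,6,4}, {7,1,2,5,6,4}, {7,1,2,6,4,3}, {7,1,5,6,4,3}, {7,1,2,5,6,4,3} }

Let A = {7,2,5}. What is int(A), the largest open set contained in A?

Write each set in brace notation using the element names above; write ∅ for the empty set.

{7,5}

open subsets of A: ∅, {7}, {5}, {7,5}; so int(A) = {7,5}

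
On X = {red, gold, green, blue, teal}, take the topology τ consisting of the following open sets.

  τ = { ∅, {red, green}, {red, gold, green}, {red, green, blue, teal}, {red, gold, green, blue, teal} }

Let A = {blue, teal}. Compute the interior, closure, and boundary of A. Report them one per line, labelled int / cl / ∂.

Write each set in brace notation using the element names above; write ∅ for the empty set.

int(A) = ∅
cl(A)  = {blue, teal}
∂A     = {blue, teal}

open subsets of A: ∅; so int(A) = ∅
closure: X∖int(X∖A) = X∖{red, gold, green} = {blue, teal}
∂A = {blue, teal} minus ∅ = {blue, teal}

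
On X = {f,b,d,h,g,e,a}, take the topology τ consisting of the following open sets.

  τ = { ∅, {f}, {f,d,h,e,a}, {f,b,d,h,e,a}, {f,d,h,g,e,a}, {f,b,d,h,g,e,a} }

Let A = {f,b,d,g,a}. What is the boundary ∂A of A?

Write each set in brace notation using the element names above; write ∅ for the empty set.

{b,d,h,g,e,a}

opens ⊆ A: ∅, {f}; union → int = {f}
complement {h,e}; its interior ∅; cl(A) = X∖∅ = {f,b,d,h,g,e,a}
boundary = {f,b,d,h,g,e,a} ∖ {f} = {b,d,h,g,e,a}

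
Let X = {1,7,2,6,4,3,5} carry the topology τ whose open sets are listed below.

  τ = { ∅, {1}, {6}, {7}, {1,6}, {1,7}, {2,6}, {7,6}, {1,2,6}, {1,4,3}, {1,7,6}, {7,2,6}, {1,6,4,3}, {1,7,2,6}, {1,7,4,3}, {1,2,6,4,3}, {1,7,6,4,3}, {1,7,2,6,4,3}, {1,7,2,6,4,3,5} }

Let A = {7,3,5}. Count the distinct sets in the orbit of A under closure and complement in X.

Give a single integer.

8

closure: X∖int(X∖A) = X∖{1,2,6} = {7,4,3,5}
Let k=closure and c=complement:
  1. A     = {7,3,5}
  2. kA    = {7,4,3,5}
  3. cA    = {1,2,6,4}
  4. ckA   = {1,2,6}
  5. kcA   = {1,2,6,4,3,5}
  6. ckcA  = {7}
  7. kckcA = {7,5}
  8. ckckcA = {1,2,6,4,3}
— saturated at 8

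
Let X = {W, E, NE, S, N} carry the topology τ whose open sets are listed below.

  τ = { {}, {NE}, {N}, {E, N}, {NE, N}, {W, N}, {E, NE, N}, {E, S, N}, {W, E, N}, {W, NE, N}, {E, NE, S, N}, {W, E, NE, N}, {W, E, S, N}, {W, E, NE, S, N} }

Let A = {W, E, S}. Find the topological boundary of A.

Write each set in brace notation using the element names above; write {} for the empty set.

{W, E, S}

U open, U⊆A: {}. int(A) = ⋃ = {}
X∖A={NE, N}, int(X∖A)={NE, N}, hence cl(A)={W, E, S}
∂A: remove int from cl → {W, E, S}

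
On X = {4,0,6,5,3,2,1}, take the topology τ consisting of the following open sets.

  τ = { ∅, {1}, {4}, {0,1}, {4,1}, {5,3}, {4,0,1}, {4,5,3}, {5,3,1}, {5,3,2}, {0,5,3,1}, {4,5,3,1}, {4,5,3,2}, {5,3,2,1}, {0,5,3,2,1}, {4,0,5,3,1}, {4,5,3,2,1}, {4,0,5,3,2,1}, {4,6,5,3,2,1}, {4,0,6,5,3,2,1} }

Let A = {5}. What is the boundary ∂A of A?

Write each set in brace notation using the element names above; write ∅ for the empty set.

{6,5,3,2}

interior: largest open inside A is ∅ (from ∅)
cl via duality: int({4,0,6,3,2,1}) = {4,0,1}, so X∖{4,0,1} = {6,5,3,2}
cl∖int = {6,5,3,2}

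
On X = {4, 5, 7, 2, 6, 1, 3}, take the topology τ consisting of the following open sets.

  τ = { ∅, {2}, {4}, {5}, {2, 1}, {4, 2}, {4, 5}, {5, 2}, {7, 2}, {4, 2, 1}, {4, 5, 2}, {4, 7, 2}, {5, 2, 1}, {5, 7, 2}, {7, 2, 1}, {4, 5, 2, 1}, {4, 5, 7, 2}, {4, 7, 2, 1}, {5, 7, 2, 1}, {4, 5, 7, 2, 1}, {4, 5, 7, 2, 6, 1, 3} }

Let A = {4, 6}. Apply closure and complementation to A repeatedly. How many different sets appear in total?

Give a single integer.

6

X∖A={5, 7, 2, 1, 3}, int(X∖A)={5, 7, 2, 1}, hence cl(A)={4, 6, 3}
Orbit (k=closure, c=complement):
  1. A     = {4, 6}
  2. kA    = {4, 6, 3}
  3. cA    = {5, 7, 2, 1, 3}
  4. ckA   = {5, 7, 2, 1}
  5. kcA   = {5, 7, 2, 6, 1, 3}
  6. ckcA  = {4}
(closed under both — stop)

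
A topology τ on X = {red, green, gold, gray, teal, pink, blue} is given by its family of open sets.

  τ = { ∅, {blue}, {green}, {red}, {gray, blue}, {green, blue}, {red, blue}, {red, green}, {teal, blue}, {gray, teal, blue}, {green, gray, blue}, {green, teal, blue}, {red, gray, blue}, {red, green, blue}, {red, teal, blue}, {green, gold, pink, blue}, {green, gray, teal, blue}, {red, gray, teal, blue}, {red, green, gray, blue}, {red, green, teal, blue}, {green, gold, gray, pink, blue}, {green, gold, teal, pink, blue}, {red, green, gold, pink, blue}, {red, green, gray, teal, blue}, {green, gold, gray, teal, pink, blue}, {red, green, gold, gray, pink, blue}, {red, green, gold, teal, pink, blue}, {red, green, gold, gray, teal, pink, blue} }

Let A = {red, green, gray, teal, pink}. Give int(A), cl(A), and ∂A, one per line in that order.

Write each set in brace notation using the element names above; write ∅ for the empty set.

int(A) = {red, green}
cl(A)  = {red, green, gold, gray, teal, pink}
∂A     = {gold, gray, teal, pink}

U open, U⊆A: ∅, {green}, {red}, {red, green}. int(A) = ⋃ = {red, green}
X∖A={gold, blue}, int(X∖A)={blue}, hence cl(A)={red, green, gold, gray, teal, pink}
∂A: remove int from cl → {gold, gray, teal, pink}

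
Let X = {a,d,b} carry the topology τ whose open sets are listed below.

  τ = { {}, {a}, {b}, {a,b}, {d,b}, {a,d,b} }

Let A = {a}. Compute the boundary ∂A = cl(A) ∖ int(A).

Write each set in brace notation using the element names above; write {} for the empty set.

opens ⊆ A: {}, {a}; union → int = {a}
complement {d,b}; its interior {d,b}; cl(A) = X∖{d,b} = {a}
boundary = {a} ∖ {a} = {}

{}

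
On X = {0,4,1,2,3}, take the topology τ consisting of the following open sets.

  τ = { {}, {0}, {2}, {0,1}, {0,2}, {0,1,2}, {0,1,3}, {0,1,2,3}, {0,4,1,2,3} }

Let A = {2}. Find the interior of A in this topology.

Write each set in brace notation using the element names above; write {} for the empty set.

opens ⊆ A: {}, {2}; union → int = {2}

{2}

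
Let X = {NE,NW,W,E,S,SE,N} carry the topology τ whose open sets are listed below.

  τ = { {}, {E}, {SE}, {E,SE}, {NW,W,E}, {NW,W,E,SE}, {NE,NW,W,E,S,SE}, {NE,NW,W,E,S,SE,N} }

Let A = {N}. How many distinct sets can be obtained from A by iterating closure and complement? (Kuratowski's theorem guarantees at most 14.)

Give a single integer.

4

X∖A={NE,NW,W,E,S,SE}, int(X∖A)={NE,NW,W,E,S,SE}, hence cl(A)={N}
Orbit (k=closure, c=complement):
  1. A     = {N}
  2. cA    = {NE,NW,W,E,S,SE}
  3. kcA   = {NE,NW,W,E,S,SE,N}
  4. ckcA  = {}
(closed under both — stop)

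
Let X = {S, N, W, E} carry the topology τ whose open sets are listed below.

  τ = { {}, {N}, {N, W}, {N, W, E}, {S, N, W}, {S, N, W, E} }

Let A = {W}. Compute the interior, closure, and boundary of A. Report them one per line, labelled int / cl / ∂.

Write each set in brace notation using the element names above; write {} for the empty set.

interior: largest open inside A is {} (from {})
cl via duality: int({S, N, E}) = {N}, so X∖{N} = {S, W, E}
cl∖int = {S, W, E}

int(A) = {}
cl(A)  = {S, W, E}
∂A     = {S, W, E}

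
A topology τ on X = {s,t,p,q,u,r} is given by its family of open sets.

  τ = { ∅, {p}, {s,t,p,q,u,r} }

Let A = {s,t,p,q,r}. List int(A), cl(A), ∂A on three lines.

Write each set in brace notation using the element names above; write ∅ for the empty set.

opens ⊆ A: ∅, {p}; union → int = {p}
complement {u}; its interior ∅; cl(A) = X∖∅ = {s,t,p,q,u,r}
boundary = {s,t,p,q,u,r} ∖ {p} = {s,t,q,u,r}

int(A) = {p}
cl(A)  = {s,t,p,q,u,r}
∂A     = {s,t,q,u,r}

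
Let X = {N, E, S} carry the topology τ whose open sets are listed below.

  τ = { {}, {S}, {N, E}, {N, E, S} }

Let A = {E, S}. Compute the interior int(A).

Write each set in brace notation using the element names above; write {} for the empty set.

interior: largest open inside A is {S} (from {}, {S})

{S}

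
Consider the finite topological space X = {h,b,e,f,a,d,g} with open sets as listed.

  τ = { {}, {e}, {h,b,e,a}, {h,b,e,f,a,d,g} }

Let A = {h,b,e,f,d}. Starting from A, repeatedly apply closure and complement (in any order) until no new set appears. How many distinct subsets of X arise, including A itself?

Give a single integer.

6

X∖A={a,g}, int(X∖A)={}, hence cl(A)={h,b,e,f,a,d,g}
Orbit (k=closure, c=complement):
  1. A     = {h,b,e,f,d}
  2. kA    = {h,b,e,f,a,d,g}
  3. cA    = {a,g}
  4. ckA   = {}
  5. kcA   = {h,b,f,a,d,g}
  6. ckcA  = {e}
(closed under both — stop)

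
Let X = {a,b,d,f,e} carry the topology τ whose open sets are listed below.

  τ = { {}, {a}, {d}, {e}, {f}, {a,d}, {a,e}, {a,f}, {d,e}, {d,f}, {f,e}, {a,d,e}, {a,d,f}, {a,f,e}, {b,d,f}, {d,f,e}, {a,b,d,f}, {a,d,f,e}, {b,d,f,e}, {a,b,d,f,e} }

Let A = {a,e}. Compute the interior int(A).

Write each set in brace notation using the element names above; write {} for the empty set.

opens ⊆ A: {}, {a}, {e}, {a,e}; union → int = {a,e}

{a,e}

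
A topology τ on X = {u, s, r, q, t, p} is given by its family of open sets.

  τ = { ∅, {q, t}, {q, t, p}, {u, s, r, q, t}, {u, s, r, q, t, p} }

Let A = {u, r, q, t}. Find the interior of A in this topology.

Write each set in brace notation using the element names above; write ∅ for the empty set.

{q, t}

open subsets of A: ∅, {q, t}; so int(A) = {q, t}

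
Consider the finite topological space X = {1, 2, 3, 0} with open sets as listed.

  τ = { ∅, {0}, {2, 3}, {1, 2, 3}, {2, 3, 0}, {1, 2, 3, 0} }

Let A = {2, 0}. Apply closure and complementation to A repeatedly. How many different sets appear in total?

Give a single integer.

6

closure: X∖int(X∖A) = X∖∅ = {1, 2, 3, 0}
Let k=closure and c=complement:
  1. A     = {2, 0}
  2. kA    = {1, 2, 3, 0}
  3. cA    = {1, 3}
  4. ckA   = ∅
  5. kcA   = {1, 2, 3}
  6. ckcA  = {0}
— saturated at 6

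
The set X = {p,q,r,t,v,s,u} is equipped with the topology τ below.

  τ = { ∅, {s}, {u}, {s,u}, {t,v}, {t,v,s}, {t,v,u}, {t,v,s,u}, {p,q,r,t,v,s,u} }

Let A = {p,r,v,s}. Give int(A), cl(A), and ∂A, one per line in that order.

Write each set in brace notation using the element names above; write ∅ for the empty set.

int(A) = {s}
cl(A)  = {p,q,r,t,v,s}
∂A     = {p,q,r,t,v}

interior: largest open inside A is {s} (from ∅, {s})
cl via duality: int({q,t,u}) = {u}, so X∖{u} = {p,q,r,t,v,s}
cl∖int = {p,q,r,t,v}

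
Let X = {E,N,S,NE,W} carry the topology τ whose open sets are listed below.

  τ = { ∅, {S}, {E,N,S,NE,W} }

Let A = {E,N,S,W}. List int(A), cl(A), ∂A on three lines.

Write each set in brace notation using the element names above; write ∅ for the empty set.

open subsets of A: ∅, {S}; so int(A) = {S}
closure: X∖int(X∖A) = X∖∅ = {E,N,S,NE,W}
∂A = {E,N,S,NE,W} minus {S} = {E,N,NE,W}

int(A) = {S}
cl(A)  = {E,N,S,NE,W}
∂A     = {E,N,NE,W}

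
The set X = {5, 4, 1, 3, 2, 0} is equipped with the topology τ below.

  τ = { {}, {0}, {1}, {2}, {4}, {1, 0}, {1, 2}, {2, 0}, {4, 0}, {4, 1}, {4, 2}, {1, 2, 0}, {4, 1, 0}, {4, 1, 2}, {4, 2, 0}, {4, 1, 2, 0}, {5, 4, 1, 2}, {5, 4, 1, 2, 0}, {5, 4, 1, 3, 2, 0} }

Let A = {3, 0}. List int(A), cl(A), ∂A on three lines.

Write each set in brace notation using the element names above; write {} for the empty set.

opens ⊆ A: {}, {0}; union → int = {0}
complement {5, 4, 1, 2}; its interior {5, 4, 1, 2}; cl(A) = X∖{5, 4, 1, 2} = {3, 0}
boundary = {3, 0} ∖ {0} = {3}

int(A) = {0}
cl(A)  = {3, 0}
∂A     = {3}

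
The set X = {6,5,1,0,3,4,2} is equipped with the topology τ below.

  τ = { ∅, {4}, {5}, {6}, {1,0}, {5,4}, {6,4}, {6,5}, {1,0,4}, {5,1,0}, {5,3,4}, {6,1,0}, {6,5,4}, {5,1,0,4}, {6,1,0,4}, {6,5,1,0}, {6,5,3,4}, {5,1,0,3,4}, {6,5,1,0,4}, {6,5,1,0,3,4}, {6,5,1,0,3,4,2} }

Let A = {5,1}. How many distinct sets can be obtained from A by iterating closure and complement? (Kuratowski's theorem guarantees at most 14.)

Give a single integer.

10

complement {6,0,3,4,2}; its interior {6,4}; cl(A) = X∖{6,4} = {5,1,0,3,2}
With k = closure, c = complement:
  1. A     = {5,1}
  2. kA    = {5,1,0,3,2}
  3. cA    = {6,0,3,4,2}
  4. ckA   = {6,4}
  5. kcA   = {6,1,0,3,4,2}
  6. kckA  = {6,3,4,2}
  7. ckcA  = {5}
  8. ckckA = {5,1,0}
  9. kckcA = {5,3,2}
  10. ckckcA = {6,1,0,4}
k, c of each give nothing new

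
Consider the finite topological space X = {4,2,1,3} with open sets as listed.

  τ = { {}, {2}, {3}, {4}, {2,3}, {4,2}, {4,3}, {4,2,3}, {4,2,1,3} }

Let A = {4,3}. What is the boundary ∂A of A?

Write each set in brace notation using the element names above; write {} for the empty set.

{1}

U open, U⊆A: {}, {4}, {3}, {4,3}. int(A) = ⋃ = {4,3}
X∖A={2,1}, int(X∖A)={2}, hence cl(A)={4,1,3}
∂A: remove int from cl → {1}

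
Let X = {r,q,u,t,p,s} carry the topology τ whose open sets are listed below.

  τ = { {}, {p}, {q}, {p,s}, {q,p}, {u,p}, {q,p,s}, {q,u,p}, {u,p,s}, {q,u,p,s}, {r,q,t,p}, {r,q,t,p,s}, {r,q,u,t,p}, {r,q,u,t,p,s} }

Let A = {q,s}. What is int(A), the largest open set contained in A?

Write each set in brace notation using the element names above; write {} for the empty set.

U open, U⊆A: {}, {q}. int(A) = ⋃ = {q}

{q}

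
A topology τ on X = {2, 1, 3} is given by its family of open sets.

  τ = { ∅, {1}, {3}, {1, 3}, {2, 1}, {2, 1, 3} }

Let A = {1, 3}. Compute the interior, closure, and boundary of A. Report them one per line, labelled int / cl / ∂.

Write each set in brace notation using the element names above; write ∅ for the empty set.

int(A) = {1, 3}
cl(A)  = {2, 1, 3}
∂A     = {2}

opens ⊆ A: ∅, {3}, {1}, {1, 3}; union → int = {1, 3}
complement {2}; its interior ∅; cl(A) = X∖∅ = {2, 1, 3}
boundary = {2, 1, 3} ∖ {1, 3} = {2}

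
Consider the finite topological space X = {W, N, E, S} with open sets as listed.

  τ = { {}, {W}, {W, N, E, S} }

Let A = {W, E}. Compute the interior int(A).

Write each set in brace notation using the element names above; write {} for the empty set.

{W}

interior: largest open inside A is {W} (from {}, {W})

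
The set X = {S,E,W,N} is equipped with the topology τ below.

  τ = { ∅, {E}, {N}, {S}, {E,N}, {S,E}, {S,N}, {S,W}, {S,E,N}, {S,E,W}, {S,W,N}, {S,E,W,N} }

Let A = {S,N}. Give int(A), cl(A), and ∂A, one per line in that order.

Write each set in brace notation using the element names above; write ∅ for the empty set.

U open, U⊆A: ∅, {S}, {N}, {S,N}. int(A) = ⋃ = {S,N}
X∖A={E,W}, int(X∖A)={E}, hence cl(A)={S,W,N}
∂A: remove int from cl → {W}

int(A) = {S,N}
cl(A)  = {S,W,N}
∂A     = {W}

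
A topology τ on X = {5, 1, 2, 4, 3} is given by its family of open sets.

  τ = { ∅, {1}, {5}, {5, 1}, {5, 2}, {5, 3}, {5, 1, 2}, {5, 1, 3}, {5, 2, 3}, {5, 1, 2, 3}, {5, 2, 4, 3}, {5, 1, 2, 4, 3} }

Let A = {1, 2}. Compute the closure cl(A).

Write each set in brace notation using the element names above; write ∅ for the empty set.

{1, 2, 4}

X∖A={5, 4, 3}, int(X∖A)={5, 3}, hence cl(A)={1, 2, 4}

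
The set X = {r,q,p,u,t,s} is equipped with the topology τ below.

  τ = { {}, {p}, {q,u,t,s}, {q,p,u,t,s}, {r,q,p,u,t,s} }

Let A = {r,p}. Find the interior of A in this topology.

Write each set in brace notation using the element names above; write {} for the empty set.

open subsets of A: {}, {p}; so int(A) = {p}

{p}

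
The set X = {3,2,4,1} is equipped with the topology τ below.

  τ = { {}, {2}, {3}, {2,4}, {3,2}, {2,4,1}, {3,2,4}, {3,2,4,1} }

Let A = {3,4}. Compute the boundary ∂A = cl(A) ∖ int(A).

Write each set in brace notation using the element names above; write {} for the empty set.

{4,1}

opens ⊆ A: {}, {3}; union → int = {3}
complement {2,1}; its interior {2}; cl(A) = X∖{2} = {3,4,1}
boundary = {3,4,1} ∖ {3} = {4,1}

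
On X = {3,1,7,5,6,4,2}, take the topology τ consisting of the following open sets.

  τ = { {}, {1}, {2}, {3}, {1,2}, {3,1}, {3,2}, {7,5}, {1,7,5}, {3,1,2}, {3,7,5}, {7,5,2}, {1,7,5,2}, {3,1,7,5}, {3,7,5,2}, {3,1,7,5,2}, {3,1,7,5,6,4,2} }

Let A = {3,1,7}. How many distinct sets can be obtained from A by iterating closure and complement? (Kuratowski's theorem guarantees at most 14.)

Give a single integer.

10

complement {5,6,4,2}; its interior {2}; cl(A) = X∖{2} = {3,1,7,5,6,4}
With k = closure, c = complement:
  1. A     = {3,1,7}
  2. kA    = {3,1,7,5,6,4}
  3. cA    = {5,6,4,2}
  4. ckA   = {2}
  5. kcA   = {7,5,6,4,2}
  6. kckA  = {6,4,2}
  7. ckcA  = {3,1}
  8. ckckA = {3,1,7,5}
  9. kckcA = {3,1,6,4}
  10. ckckcA = {7,5,2}
k, c of each give nothing new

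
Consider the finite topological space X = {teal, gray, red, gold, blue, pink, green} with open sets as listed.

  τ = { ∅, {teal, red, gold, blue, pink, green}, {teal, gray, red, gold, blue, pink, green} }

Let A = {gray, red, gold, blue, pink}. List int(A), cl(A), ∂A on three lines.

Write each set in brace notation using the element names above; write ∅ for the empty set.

int(A) = ∅
cl(A)  = {teal, gray, red, gold, blue, pink, green}
∂A     = {teal, gray, red, gold, blue, pink, green}

open subsets of A: ∅; so int(A) = ∅
closure: X∖int(X∖A) = X∖∅ = {teal, gray, red, gold, blue, pink, green}
∂A = {teal, gray, red, gold, blue, pink, green} minus ∅ = {teal, gray, red, gold, blue, pink, green}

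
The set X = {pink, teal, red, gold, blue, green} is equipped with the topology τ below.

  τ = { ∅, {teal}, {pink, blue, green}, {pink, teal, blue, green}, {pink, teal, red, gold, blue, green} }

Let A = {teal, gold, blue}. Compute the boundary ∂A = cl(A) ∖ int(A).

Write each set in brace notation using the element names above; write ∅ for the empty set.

open subsets of A: ∅, {teal}; so int(A) = {teal}
closure: X∖int(X∖A) = X∖∅ = {pink, teal, red, gold, blue, green}
∂A = {pink, teal, red, gold, blue, green} minus {teal} = {pink, red, gold, blue, green}

{pink, red, gold, blue, green}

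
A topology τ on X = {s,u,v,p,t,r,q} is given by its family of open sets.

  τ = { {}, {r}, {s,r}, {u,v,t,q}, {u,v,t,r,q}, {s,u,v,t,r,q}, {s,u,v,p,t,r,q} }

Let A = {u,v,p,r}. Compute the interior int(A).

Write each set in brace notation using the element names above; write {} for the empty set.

{r}

U open, U⊆A: {}, {r}. int(A) = ⋃ = {r}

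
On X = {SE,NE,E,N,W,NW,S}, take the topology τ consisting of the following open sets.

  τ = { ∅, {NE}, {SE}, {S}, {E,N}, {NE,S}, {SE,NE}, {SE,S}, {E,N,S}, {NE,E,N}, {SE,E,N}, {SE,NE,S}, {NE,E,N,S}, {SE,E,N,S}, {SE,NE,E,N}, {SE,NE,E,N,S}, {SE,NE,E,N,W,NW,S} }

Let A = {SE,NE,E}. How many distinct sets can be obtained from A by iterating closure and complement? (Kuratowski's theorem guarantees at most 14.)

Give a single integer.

closure: X∖int(X∖A) = X∖{S} = {SE,NE,E,N,W,NW}
Let k=closure and c=complement:
  1. A     = {SE,NE,E}
  2. kA    = {SE,NE,E,N,W,NW}
  3. cA    = {N,W,NW,S}
  4. ckA   = {S}
  5. kcA   = {E,N,W,NW,S}
  6. kckA  = {W,NW,S}
  7. ckcA  = {SE,NE}
  8. ckckA = {SE,NE,E,N}
  9. kckcA = {SE,NE,W,NW}
  10. ckckcA = {E,N,S}
— saturated at 10

10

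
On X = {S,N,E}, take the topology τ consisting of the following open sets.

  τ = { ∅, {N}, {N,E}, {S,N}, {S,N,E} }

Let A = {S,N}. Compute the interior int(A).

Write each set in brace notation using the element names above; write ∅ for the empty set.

{S,N}

U open, U⊆A: ∅, {N}, {S,N}. int(A) = ⋃ = {S,N}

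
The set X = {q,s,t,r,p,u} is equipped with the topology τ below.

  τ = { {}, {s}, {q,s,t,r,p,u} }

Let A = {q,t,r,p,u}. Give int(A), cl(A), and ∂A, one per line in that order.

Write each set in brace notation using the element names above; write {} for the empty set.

int(A) = {}
cl(A)  = {q,t,r,p,u}
∂A     = {q,t,r,p,u}

opens ⊆ A: {}; union → int = {}
complement {s}; its interior {s}; cl(A) = X∖{s} = {q,t,r,p,u}
boundary = {q,t,r,p,u} ∖ {} = {q,t,r,p,u}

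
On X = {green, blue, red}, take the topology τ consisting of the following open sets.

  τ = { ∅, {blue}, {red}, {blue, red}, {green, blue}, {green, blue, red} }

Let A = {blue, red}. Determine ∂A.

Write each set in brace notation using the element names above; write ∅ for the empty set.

U open, U⊆A: ∅, {red}, {blue}, {blue, red}. int(A) = ⋃ = {blue, red}
X∖A={green}, int(X∖A)=∅, hence cl(A)={green, blue, red}
∂A: remove int from cl → {green}

{green}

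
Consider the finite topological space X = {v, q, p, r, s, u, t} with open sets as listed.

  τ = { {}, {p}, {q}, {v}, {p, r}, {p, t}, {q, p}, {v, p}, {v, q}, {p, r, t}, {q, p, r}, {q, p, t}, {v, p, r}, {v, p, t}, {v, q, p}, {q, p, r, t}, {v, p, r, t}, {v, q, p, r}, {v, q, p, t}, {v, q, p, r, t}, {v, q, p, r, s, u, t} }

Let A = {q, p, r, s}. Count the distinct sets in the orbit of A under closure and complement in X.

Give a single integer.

cl via duality: int({v, u, t}) = {v}, so X∖{v} = {q, p, r, s, u, t}
Write k for closure, c for complement:
  1. A     = {q, p, r, s}
  2. kA    = {q, p, r, s, u, t}
  3. cA    = {v, u, t}
  4. ckA   = {v}
  5. kcA   = {v, s, u, t}
  6. kckA  = {v, s, u}
  7. ckcA  = {q, p, r}
  8. ckckA = {q, p, r, t}
applying k or c yields no new set

8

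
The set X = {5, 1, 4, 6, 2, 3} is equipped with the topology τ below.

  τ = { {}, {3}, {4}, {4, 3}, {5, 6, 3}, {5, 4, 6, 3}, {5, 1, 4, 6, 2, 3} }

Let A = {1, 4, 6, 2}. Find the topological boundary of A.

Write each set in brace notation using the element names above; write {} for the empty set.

U open, U⊆A: {}, {4}. int(A) = ⋃ = {4}
X∖A={5, 3}, int(X∖A)={3}, hence cl(A)={5, 1, 4, 6, 2}
∂A: remove int from cl → {5, 1, 6, 2}

{5, 1, 6, 2}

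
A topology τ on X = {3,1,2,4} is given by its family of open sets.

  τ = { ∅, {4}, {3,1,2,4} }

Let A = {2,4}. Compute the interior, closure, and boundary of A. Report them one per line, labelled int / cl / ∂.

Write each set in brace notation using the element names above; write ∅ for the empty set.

opens ⊆ A: ∅, {4}; union → int = {4}
complement {3,1}; its interior ∅; cl(A) = X∖∅ = {3,1,2,4}
boundary = {3,1,2,4} ∖ {4} = {3,1,2}

int(A) = {4}
cl(A)  = {3,1,2,4}
∂A     = {3,1,2}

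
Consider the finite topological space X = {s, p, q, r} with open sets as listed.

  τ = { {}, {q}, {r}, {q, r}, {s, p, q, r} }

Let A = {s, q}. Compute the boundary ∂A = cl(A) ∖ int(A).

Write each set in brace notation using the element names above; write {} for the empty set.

{s, p}

opens ⊆ A: {}, {q}; union → int = {q}
complement {p, r}; its interior {r}; cl(A) = X∖{r} = {s, p, q}
boundary = {s, p, q} ∖ {q} = {s, p}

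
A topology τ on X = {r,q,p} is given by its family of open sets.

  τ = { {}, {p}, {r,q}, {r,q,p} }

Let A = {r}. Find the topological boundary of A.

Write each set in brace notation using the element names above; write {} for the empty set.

{r,q}

U open, U⊆A: {}. int(A) = ⋃ = {}
X∖A={q,p}, int(X∖A)={p}, hence cl(A)={r,q}
∂A: remove int from cl → {r,q}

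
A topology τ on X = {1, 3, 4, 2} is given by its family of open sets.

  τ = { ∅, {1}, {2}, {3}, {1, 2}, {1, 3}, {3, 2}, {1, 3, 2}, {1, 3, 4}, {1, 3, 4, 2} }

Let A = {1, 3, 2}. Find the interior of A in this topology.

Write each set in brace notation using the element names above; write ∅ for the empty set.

{1, 3, 2}

opens ⊆ A: ∅, {2}, {3}, {1}, {1, 2}, {1, 3}, {3, 2}, {1, 3, 2}; union → int = {1, 3, 2}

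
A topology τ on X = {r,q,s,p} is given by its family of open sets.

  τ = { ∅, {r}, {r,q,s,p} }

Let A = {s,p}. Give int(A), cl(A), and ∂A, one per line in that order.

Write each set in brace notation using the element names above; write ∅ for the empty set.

int(A) = ∅
cl(A)  = {q,s,p}
∂A     = {q,s,p}

U open, U⊆A: ∅. int(A) = ⋃ = ∅
X∖A={r,q}, int(X∖A)={r}, hence cl(A)={q,s,p}
∂A: remove int from cl → {q,s,p}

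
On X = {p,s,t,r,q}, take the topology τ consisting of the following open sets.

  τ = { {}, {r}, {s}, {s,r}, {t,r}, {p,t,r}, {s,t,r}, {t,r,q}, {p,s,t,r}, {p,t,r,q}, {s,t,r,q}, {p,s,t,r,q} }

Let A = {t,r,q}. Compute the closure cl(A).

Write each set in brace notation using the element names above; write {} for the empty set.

{p,t,r,q}

closure: X∖int(X∖A) = X∖{s} = {p,t,r,q}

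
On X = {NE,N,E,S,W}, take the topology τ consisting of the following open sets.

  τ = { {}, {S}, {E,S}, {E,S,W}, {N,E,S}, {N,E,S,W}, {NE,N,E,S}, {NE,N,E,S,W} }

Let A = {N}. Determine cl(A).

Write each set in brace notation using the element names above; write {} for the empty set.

{NE,N}

closure: X∖int(X∖A) = X∖{E,S,W} = {NE,N}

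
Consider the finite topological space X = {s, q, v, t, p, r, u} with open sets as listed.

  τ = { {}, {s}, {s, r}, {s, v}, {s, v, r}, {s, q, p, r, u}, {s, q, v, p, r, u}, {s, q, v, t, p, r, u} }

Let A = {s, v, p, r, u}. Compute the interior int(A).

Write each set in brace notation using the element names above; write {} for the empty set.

{s, v, r}

U open, U⊆A: {}, {s}, {s, r}, {s, v}, {s, v, r}. int(A) = ⋃ = {s, v, r}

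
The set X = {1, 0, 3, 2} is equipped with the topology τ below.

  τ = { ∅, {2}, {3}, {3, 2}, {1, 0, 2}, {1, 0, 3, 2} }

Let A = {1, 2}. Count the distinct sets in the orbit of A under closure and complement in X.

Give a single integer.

complement {0, 3}; its interior {3}; cl(A) = X∖{3} = {1, 0, 2}
With k = closure, c = complement:
  1. A     = {1, 2}
  2. kA    = {1, 0, 2}
  3. cA    = {0, 3}
  4. ckA   = {3}
  5. kcA   = {1, 0, 3}
  6. ckcA  = {2}
k, c of each give nothing new

6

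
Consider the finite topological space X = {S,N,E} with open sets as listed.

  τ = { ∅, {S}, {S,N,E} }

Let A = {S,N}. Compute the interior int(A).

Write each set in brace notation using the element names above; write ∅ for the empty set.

U open, U⊆A: ∅, {S}. int(A) = ⋃ = {S}

{S}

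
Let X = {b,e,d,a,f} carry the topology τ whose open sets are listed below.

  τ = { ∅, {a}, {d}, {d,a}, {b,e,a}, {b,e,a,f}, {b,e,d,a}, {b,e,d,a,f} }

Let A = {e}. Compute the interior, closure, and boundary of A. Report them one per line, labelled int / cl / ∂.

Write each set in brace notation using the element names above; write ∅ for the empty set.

opens ⊆ A: ∅; union → int = ∅
complement {b,d,a,f}; its interior {d,a}; cl(A) = X∖{d,a} = {b,e,f}
boundary = {b,e,f} ∖ ∅ = {b,e,f}

int(A) = ∅
cl(A)  = {b,e,f}
∂A     = {b,e,f}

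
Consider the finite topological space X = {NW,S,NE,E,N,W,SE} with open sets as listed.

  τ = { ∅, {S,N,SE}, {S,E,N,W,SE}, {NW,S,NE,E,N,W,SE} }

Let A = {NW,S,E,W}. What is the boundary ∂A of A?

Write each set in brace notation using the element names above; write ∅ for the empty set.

interior: largest open inside A is ∅ (from ∅)
cl via duality: int({NE,N,SE}) = ∅, so X∖∅ = {NW,S,NE,E,N,W,SE}
cl∖int = {NW,S,NE,E,N,W,SE}

{NW,S,NE,E,N,W,SE}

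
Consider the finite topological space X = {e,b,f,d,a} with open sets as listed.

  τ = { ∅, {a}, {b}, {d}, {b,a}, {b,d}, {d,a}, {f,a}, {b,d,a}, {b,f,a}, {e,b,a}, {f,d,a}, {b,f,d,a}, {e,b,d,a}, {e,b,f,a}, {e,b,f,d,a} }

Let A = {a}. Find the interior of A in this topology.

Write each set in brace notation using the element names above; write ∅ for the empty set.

open subsets of A: ∅, {a}; so int(A) = {a}

{a}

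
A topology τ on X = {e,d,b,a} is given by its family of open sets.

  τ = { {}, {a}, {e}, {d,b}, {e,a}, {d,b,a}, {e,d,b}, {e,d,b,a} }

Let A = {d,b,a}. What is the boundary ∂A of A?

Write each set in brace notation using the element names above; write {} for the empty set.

{}

open subsets of A: {}, {a}, {d,b}, {d,b,a}; so int(A) = {d,b,a}
closure: X∖int(X∖A) = X∖{e} = {d,b,a}
∂A = {d,b,a} minus {d,b,a} = {}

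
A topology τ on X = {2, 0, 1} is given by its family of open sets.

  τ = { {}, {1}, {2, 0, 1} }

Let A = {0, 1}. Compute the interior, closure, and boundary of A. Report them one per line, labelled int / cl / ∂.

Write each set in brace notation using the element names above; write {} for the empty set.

interior: largest open inside A is {1} (from {}, {1})
cl via duality: int({2}) = {}, so X∖{} = {2, 0, 1}
cl∖int = {2, 0}

int(A) = {1}
cl(A)  = {2, 0, 1}
∂A     = {2, 0}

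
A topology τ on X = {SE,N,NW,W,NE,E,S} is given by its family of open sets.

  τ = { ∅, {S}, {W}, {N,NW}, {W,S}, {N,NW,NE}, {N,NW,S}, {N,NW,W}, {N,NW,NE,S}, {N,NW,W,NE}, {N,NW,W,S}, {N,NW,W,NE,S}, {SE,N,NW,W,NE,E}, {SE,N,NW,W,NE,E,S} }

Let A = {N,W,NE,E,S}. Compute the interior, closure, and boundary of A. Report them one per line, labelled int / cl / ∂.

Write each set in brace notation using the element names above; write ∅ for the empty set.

int(A) = {W,S}
cl(A)  = {SE,N,NW,W,NE,E,S}
∂A     = {SE,N,NW,NE,E}

U open, U⊆A: ∅, {S}, {W}, {W,S}. int(A) = ⋃ = {W,S}
X∖A={SE,NW}, int(X∖A)=∅, hence cl(A)={SE,N,NW,W,NE,E,S}
∂A: remove int from cl → {SE,N,NW,NE,E}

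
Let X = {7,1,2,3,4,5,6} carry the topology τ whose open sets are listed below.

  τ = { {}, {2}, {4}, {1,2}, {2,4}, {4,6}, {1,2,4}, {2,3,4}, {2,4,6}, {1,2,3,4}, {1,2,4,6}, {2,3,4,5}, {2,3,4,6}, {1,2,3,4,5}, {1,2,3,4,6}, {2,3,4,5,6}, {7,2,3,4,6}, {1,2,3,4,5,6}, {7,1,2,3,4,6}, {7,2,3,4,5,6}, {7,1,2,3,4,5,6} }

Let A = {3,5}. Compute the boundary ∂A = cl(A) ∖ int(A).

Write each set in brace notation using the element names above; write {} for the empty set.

interior: largest open inside A is {} (from {})
cl via duality: int({7,1,2,4,6}) = {1,2,4,6}, so X∖{1,2,4,6} = {7,3,5}
cl∖int = {7,3,5}

{7,3,5}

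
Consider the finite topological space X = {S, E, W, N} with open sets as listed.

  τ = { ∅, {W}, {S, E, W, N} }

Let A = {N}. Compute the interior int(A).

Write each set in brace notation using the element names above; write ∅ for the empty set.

∅

interior: largest open inside A is ∅ (from ∅)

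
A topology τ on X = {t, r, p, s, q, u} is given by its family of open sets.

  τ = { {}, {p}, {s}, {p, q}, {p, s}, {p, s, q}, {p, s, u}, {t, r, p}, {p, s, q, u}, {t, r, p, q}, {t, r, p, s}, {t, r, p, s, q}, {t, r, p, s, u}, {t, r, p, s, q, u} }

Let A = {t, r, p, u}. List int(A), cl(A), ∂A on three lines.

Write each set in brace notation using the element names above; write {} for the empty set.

int(A) = {t, r, p}
cl(A)  = {t, r, p, q, u}
∂A     = {q, u}

open subsets of A: {}, {p}, {t, r, p}; so int(A) = {t, r, p}
closure: X∖int(X∖A) = X∖{s} = {t, r, p, q, u}
∂A = {t, r, p, q, u} minus {t, r, p} = {q, u}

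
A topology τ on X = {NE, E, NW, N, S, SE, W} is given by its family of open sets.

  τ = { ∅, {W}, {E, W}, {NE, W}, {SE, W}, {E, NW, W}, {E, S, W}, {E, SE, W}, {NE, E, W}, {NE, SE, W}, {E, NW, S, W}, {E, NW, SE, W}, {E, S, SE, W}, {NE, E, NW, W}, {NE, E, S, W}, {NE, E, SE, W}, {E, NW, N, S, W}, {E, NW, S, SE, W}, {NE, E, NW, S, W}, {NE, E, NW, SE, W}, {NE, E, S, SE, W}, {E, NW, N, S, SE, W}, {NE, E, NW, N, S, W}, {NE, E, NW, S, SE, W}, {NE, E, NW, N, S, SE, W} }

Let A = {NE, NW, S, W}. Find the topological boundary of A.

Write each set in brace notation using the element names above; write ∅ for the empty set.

{E, NW, N, S, SE}

interior: largest open inside A is {NE, W} (from ∅, {W}, {NE, W})
cl via duality: int({E, N, SE}) = ∅, so X∖∅ = {NE, E, NW, N, S, SE, W}
cl∖int = {E, NW, N, S, SE}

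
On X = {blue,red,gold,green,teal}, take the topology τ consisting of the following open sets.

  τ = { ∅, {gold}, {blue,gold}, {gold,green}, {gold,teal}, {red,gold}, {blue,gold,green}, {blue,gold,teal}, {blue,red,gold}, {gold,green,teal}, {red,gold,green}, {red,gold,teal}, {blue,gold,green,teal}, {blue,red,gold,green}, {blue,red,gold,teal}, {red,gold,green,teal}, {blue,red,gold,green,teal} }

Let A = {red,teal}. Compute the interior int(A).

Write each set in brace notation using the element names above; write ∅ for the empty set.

∅

U open, U⊆A: ∅. int(A) = ⋃ = ∅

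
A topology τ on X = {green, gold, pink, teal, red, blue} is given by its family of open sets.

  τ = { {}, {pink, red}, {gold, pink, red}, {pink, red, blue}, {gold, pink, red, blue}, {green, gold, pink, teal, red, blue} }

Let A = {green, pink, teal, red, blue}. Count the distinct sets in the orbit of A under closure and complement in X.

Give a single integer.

cl via duality: int({gold}) = {}, so X∖{} = {green, gold, pink, teal, red, blue}
Write k for closure, c for complement:
  1. A     = {green, pink, teal, red, blue}
  2. kA    = {green, gold, pink, teal, red, blue}
  3. cA    = {gold}
  4. ckA   = {}
  5. kcA   = {green, gold, teal}
  6. ckcA  = {pink, red, blue}
applying k or c yields no new set

6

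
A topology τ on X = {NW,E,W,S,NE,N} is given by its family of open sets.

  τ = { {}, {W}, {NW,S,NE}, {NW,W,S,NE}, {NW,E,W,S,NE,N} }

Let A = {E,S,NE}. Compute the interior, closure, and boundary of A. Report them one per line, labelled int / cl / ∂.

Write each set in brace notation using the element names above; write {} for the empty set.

int(A) = {}
cl(A)  = {NW,E,S,NE,N}
∂A     = {NW,E,S,NE,N}

open subsets of A: {}; so int(A) = {}
closure: X∖int(X∖A) = X∖{W} = {NW,E,S,NE,N}
∂A = {NW,E,S,NE,N} minus {} = {NW,E,S,NE,N}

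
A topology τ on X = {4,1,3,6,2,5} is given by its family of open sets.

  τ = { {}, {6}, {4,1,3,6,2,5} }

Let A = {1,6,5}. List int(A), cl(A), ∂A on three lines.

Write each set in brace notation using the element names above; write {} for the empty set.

opens ⊆ A: {}, {6}; union → int = {6}
complement {4,3,2}; its interior {}; cl(A) = X∖{} = {4,1,3,6,2,5}
boundary = {4,1,3,6,2,5} ∖ {6} = {4,1,3,2,5}

int(A) = {6}
cl(A)  = {4,1,3,6,2,5}
∂A     = {4,1,3,2,5}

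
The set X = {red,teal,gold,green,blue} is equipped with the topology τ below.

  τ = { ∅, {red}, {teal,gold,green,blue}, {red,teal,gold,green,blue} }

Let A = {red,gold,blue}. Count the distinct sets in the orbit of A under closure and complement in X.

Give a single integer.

X∖A={teal,green}, int(X∖A)=∅, hence cl(A)={red,teal,gold,green,blue}
Orbit (k=closure, c=complement):
  1. A     = {red,gold,blue}
  2. kA    = {red,teal,gold,green,blue}
  3. cA    = {teal,green}
  4. ckA   = ∅
  5. kcA   = {teal,gold,green,blue}
  6. ckcA  = {red}
(closed under both — stop)

6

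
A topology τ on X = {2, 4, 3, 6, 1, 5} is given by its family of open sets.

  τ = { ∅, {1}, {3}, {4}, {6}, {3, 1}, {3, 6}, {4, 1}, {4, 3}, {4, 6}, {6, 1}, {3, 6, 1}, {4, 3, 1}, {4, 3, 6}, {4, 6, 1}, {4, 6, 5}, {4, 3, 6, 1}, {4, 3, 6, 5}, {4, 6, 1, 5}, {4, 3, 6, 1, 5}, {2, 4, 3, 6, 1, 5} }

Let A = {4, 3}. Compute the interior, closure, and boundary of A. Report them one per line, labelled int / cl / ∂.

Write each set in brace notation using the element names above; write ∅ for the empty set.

int(A) = {4, 3}
cl(A)  = {2, 4, 3, 5}
∂A     = {2, 5}

U open, U⊆A: ∅, {4}, {3}, {4, 3}. int(A) = ⋃ = {4, 3}
X∖A={2, 6, 1, 5}, int(X∖A)={6, 1}, hence cl(A)={2, 4, 3, 5}
∂A: remove int from cl → {2, 5}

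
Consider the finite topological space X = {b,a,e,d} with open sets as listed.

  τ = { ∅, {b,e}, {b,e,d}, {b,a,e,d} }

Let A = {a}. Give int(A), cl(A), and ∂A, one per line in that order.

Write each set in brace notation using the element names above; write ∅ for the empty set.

int(A) = ∅
cl(A)  = {a}
∂A     = {a}

interior: largest open inside A is ∅ (from ∅)
cl via duality: int({b,e,d}) = {b,e,d}, so X∖{b,e,d} = {a}
cl∖int = {a}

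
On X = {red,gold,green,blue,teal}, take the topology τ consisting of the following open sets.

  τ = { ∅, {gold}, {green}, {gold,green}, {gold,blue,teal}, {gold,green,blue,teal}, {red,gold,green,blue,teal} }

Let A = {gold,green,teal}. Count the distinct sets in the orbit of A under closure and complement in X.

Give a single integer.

6

X∖A={red,blue}, int(X∖A)=∅, hence cl(A)={red,gold,green,blue,teal}
Orbit (k=closure, c=complement):
  1. A     = {gold,green,teal}
  2. kA    = {red,gold,green,blue,teal}
  3. cA    = {red,blue}
  4. ckA   = ∅
  5. kcA   = {red,blue,teal}
  6. ckcA  = {gold,green}
(closed under both — stop)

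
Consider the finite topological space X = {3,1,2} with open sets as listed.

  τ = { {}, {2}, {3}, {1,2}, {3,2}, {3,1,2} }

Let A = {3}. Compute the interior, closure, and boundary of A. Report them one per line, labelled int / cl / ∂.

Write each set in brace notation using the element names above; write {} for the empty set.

U open, U⊆A: {}, {3}. int(A) = ⋃ = {3}
X∖A={1,2}, int(X∖A)={1,2}, hence cl(A)={3}
∂A: remove int from cl → {}

int(A) = {3}
cl(A)  = {3}
∂A     = {}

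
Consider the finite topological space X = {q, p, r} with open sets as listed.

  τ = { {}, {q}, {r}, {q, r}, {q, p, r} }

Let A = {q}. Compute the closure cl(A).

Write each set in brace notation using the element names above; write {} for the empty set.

X∖A={p, r}, int(X∖A)={r}, hence cl(A)={q, p}

{q, p}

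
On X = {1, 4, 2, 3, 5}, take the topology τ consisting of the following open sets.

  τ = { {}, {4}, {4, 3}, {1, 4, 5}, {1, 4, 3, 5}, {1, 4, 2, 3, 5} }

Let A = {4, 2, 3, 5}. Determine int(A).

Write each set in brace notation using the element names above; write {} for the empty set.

{4, 3}

opens ⊆ A: {}, {4}, {4, 3}; union → int = {4, 3}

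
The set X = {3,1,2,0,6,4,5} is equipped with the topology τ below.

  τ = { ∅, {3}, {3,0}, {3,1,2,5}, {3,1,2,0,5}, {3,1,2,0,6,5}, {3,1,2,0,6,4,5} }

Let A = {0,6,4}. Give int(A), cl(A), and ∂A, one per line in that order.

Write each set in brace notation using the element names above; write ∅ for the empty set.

int(A) = ∅
cl(A)  = {0,6,4}
∂A     = {0,6,4}

open subsets of A: ∅; so int(A) = ∅
closure: X∖int(X∖A) = X∖{3,1,2,5} = {0,6,4}
∂A = {0,6,4} minus ∅ = {0,6,4}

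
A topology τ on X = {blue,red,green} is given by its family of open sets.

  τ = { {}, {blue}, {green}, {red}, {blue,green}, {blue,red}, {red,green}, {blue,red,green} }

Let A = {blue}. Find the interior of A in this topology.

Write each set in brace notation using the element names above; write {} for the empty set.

{blue}

open subsets of A: {}, {blue}; so int(A) = {blue}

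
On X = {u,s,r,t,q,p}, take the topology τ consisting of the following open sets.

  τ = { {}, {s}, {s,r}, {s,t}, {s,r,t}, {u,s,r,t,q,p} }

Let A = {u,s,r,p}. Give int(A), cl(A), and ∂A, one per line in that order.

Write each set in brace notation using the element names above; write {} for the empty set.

interior: largest open inside A is {s,r} (from {}, {s}, {s,r})
cl via duality: int({t,q}) = {}, so X∖{} = {u,s,r,t,q,p}
cl∖int = {u,t,q,p}

int(A) = {s,r}
cl(A)  = {u,s,r,t,q,p}
∂A     = {u,t,q,p}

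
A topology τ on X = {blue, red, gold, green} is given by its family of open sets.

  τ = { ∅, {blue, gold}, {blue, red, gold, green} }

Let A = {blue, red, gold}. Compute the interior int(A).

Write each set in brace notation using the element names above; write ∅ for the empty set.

{blue, gold}

U open, U⊆A: ∅, {blue, gold}. int(A) = ⋃ = {blue, gold}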